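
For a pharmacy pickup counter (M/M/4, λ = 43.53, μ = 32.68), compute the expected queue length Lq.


a = λ/μ = 1.3320; ρ = a/4 = 0.3330
P₀ = 0.262490
Lq = P₀·a^c·ρ / (c!·(1−ρ)²) = 0.262490·3.14794·0.3330/(24·0.44489)
= 0.02577

Final: 0.02577


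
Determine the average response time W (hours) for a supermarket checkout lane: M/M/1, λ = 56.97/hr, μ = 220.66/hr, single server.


W = 1/(μ−λ) = 1/(220.66 − 56.97) = 1/163.69 = 0.006109 hr

Final: 0.006109 hr


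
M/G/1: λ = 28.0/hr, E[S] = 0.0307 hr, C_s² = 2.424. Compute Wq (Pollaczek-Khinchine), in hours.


ρ = λ·E[S] = 28.0·0.0307 = 0.8596
E[S²] = E[S]²(1+C_s²) = 0.0307²·(1+2.424) = 0.003227
Wq = λ·E[S²]/(2(1−ρ)) = 28.0·0.003227/(2·0.1404) = 0.32179 hr

Final: 0.32179 hr


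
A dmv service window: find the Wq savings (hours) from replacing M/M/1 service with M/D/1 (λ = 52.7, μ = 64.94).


ρ = 52.7/64.94 = 0.8115
Wq(M/M/1) = ρ/(μ−λ) = 0.8115/12.24 = 0.06630 hr
Wq(M/D/1) = ρ/(2(μ−λ)) = 0.03315 hr
Savings = 0.06630 − 0.03315 = 0.03315 hr

Final: 0.03315 hr


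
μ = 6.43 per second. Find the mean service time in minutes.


Mean service time = 1/μ = 1/6.43 second = 0.15552 second
In minutes: 0.15552 × 0.0166667 = 0.002592 min

Final: 0.002592 min


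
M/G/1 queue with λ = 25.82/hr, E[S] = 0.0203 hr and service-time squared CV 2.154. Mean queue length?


ρ = λ·E[S] = 25.82·0.0203 = 0.5241
Lq = ρ²(1+C_s²)/(2(1−ρ)) = 0.2747·(1+2.154)/(2·0.4759)
= 0.2747·3.1540/0.9517 = 0.91046

Final: 0.91046


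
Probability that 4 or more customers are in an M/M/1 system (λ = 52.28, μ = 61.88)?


ρ = 52.28/61.88 = 0.8449
P(N ≥ n) = ρ^n = 0.8449^4 = 0.509496

Final: 0.509496


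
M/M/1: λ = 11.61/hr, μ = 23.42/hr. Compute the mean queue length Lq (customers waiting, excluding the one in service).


ρ = 11.61/23.42 = 0.4957
Lq = ρ²/(1−ρ) = 0.2457/0.5043 = 0.4873

Final: 0.4873


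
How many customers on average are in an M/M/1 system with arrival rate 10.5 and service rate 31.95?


ρ = λ/μ = 10.5/31.95 = 0.3286
L = ρ/(1−ρ) = 0.3286/(1 − 0.3286) = 0.3286/0.6714 = 0.4895

Final: 0.4895


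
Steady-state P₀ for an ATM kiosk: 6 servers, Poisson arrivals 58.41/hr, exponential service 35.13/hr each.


a = λ/μ = 58.41/35.13 = 1.6627; ρ = a/c = 0.2771
Σ_{k=0}^{5} a^k/k! (terms k=0..5) = 1.00000 + 1.66268 + 1.38225 + 0.76608 + 0.31844 + 0.10589 = 5.23535
Tail: a^6/(6!(1−ρ)) = 21.12780/(720·0.7229) = 0.04059
P₀ = 1/(5.23535 + 0.04059) = 1/5.27594 = 0.189540

Final: 0.189540


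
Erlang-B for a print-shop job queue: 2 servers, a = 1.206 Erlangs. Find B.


B(c,a) = (a^c/c!) / Σ_{k=0}^{c} a^k/k!
a^2/2! = 0.727218
Σ terms (k=0..2): 1.00000 + 1.20600 + 0.72722 = 2.933218
B = 0.727218/2.933218 = 0.247925

Final: 0.247925


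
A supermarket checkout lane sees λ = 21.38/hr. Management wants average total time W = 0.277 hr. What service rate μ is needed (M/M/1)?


W = 1/(μ−λ) ⇒ μ − λ = 1/W = 1/0.277 = 3.6101
μ = λ + 1/W = 21.38 + 3.6101 = 24.9901 per hr

Final: 24.9901 /hr


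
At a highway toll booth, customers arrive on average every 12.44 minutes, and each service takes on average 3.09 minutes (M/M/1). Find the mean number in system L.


λ = 60/12.44 = 4.8232 /hr
μ = 60/3.09 = 19.4175 /hr
ρ = λ/μ = 4.8232/19.4175 = 0.2484
L = ρ/(1−ρ) = 0.2484/0.7516 = 0.3305

Final: 0.3305


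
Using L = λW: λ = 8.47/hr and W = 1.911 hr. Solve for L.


L = λW = 8.47·1.911 = 16.1862

Final: 16.1862


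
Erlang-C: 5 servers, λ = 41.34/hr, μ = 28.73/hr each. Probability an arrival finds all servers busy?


a = λ/μ = 1.4389; ρ = a/5 = 0.2878
P₀ = 0.236884 (from M/M/c formula)
C(c,a) = [a^c/(c!(1−ρ))]·P₀ = [6.16842/(120·0.7122)]·0.236884
= 0.07217·0.236884 = 0.017097

Final: 0.017097


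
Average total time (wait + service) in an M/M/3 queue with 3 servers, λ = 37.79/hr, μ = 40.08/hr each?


a = 0.9429; ρ = 0.3143; P₀ = 0.385938
Lq = P₀·a^c·ρ/(c!(1−ρ)²) = 0.03604
Wq = Lq/λ = 0.03604/37.79 = 0.0009536 hr
W = Wq + 1/μ = 0.0009536 + 0.02495 = 0.02590 hr

Final: 0.02590 hr


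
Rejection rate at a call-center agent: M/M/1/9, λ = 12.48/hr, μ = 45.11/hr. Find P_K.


ρ = λ/μ = 12.48/45.11 = 0.2767
P_K = (1−ρ)ρ^K/(1−ρ^(K+1)) = (0.7233·0.000009495)/(1 − 0.000002627)
= 0.000006868/0.999997 = 0.000006868

Final: 0.000006868


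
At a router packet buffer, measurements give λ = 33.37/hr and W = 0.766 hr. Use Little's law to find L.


L = λW = 33.37·0.766 = 25.5614

Final: 25.5614


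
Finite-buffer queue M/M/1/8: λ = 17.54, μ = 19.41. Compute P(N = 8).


ρ = λ/μ = 17.54/19.41 = 0.9037
P_K = (1−ρ)ρ^K/(1−ρ^(K+1)) = (0.09634·0.444664)/(1 − 0.401825)
= 0.042840/0.598175 = 0.071618

Final: 0.071618


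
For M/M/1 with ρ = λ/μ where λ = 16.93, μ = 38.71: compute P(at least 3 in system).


ρ = 16.93/38.71 = 0.4374
P(N ≥ n) = ρ^n = 0.4374^3 = 0.083657

Final: 0.083657


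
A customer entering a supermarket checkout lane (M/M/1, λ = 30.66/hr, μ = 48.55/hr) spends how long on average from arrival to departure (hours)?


W = 1/(μ−λ) = 1/(48.55 − 30.66) = 1/17.89 = 0.05590 hr

Final: 0.05590 hr


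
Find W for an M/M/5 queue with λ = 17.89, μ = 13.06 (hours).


a = 1.3698; ρ = 0.2740; P₀ = 0.253902
Lq = P₀·a^c·ρ/(c!(1−ρ)²) = 0.005304
Wq = Lq/λ = 0.005304/17.89 = 0.0002965 hr
W = Wq + 1/μ = 0.0002965 + 0.07657 = 0.07687 hr

Final: 0.07687 hr


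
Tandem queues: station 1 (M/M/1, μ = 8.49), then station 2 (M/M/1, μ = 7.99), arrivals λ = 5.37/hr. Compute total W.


Each node sees arrival rate λ = 5.37/hr (tandem ⇒ throughput preserved).
W₁ = 1/(μ₁−λ) = 1/(8.49−5.37) = 0.32051 hr
W₂ = 1/(μ₂−λ) = 1/(7.99−5.37) = 0.38168 hr
W_total = W₁ + W₂ = 0.32051 + 0.38168 = 0.70219 hr

Final: 0.70219 hr


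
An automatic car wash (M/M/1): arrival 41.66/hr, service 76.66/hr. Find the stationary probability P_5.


ρ = 41.66/76.66 = 0.5434
P_n = (1−ρ)·ρ^n = (1 − 0.5434)·0.5434^5 = 0.4566·0.047397 = 0.021640

Final: 0.021640


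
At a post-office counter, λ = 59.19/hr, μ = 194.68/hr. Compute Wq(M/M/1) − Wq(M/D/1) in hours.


ρ = 59.19/194.68 = 0.3040
Wq(M/M/1) = ρ/(μ−λ) = 0.3040/135.49 = 0.002244 hr
Wq(M/D/1) = ρ/(2(μ−λ)) = 0.001122 hr
Savings = 0.002244 − 0.001122 = 0.001122 hr

Final: 0.001122 hr


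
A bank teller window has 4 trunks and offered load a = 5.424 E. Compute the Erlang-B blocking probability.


B(c,a) = (a^c/c!) / Σ_{k=0}^{c} a^k/k!
a^4/4! = 36.063467
Σ terms (k=0..4): 1.00000 + 5.42400 + 14.70989 + 26.59548 + 36.06347 = 83.792833
B = 36.063467/83.792833 = 0.430388

Final: 0.430388


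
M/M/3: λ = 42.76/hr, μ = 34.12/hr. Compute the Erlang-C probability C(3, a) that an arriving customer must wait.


a = λ/μ = 1.2532; ρ = a/3 = 0.4177
P₀ = 0.277630 (from M/M/c formula)
C(c,a) = [a^c/(c!(1−ρ))]·P₀ = [1.96828/(6·0.5823)]·0.277630
= 0.56340·0.277630 = 0.156418

Final: 0.156418


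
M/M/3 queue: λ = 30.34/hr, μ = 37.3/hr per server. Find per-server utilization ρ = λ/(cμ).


ρ = λ/(cμ) = 30.34/(3·37.3) = 30.34/111.90 = 0.2711

Final: 0.2711


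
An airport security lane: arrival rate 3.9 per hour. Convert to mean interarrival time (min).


Mean interarrival time = 1/λ = 1/3.9 hour = 0.25641 hour
In minutes: 0.25641 × 60 = 15.3846 min

Final: 15.3846 min


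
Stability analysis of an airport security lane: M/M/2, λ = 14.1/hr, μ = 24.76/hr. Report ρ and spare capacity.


Total capacity cμ = 2·24.76 = 49.52/hr
ρ = λ/(cμ) = 14.1/49.52 = 0.2847
Stable ⇔ ρ < 1: YES
Spare capacity = cμ − λ = 49.52 − 14.1 = 35.42/hr

Final: ρ = 0.2847; stable; margin = 35.42/hr


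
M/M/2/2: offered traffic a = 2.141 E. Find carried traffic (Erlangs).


B(2,2.141) = 0.421860 (Erlang-B)
Carried load = a(1 − B) = 2.141·(1 − 0.421860) = 2.141·0.578140 = 1.2378 E

Final: 1.2378 Erlangs


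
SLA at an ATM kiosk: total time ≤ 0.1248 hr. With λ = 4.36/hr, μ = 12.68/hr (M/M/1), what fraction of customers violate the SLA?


W ~ Exponential(μ−λ) for M/M/1.
μ − λ = 12.68 − 4.36 = 8.3200
P(W > t) = e^{−(μ−λ)t} = e^{−1.0383} = 0.354043

Final: 0.354043


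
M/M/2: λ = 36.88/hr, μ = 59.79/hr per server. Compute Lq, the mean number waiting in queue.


a = λ/μ = 0.6168; ρ = a/2 = 0.3084
P₀ = 0.528570
Lq = P₀·a^c·ρ / (c!·(1−ρ)²) = 0.528570·0.38047·0.3084/(2·0.47829)
= 0.06484

Final: 0.06484


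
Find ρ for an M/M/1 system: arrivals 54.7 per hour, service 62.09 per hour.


ρ = λ/μ = 54.7/62.09 = 0.8810

Final: 0.8810


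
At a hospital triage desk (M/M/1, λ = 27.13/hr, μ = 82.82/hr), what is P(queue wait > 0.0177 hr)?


ρ = 27.13/82.82 = 0.3276
P(Wq > t) = ρ·e^{−(μ−λ)t} = 0.3276·e^{−0.9857}
= 0.3276·0.373173 = 0.122243

Final: 0.122243


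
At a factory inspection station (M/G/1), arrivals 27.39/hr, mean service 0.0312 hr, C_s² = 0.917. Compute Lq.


ρ = λ·E[S] = 27.39·0.0312 = 0.8546
Lq = ρ²(1+C_s²)/(2(1−ρ)) = 0.7303·(1+0.917)/(2·0.1454)
= 0.7303·1.9170/0.2909 = 4.81311

Final: 4.81311


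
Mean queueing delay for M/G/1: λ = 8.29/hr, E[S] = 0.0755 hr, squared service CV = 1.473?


ρ = λ·E[S] = 8.29·0.0755 = 0.6259
E[S²] = E[S]²(1+C_s²) = 0.0755²·(1+1.473) = 0.014097
Wq = λ·E[S²]/(2(1−ρ)) = 8.29·0.014097/(2·0.3741) = 0.15619 hr

Final: 0.15619 hr


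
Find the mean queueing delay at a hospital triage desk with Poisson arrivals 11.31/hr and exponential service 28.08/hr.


ρ = 11.31/28.08 = 0.4028
Wq = ρ/(μ−λ) = 0.4028/(28.08 − 11.31) = 0.4028/16.77 = 0.02402 hr

Final: 0.02402 hr


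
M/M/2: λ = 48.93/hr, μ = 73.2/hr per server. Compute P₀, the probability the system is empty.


a = λ/μ = 48.93/73.2 = 0.6684; ρ = a/c = 0.3342
Σ_{k=0}^{1} a^k/k! (terms k=0..1) = 1.00000 + 0.66844 = 1.66844
Tail: a^2/(2!(1−ρ)) = 0.44682/(2·0.6658) = 0.33556
P₀ = 1/(1.66844 + 0.33556) = 1/2.00400 = 0.499002

Final: 0.499002


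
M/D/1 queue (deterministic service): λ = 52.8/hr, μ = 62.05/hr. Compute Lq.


ρ = 52.8/62.05 = 0.8509
M/D/1: Lq = ρ²/(2(1−ρ)) = 0.7241/(2·0.1491) = 2.42859

Final: 2.42859


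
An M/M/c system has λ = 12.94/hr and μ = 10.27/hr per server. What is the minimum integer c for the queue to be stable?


Stability requires cμ > λ ⇔ c > λ/μ.
λ/μ = 12.94/10.27 = 1.2600
Minimum integer c = ⌊1.2600⌋ + 1 = 2
Check: 2·10.27 = 20.54 > 12.94, while 1·10.27 = 10.27 ≤ 12.94

Final: 2 servers


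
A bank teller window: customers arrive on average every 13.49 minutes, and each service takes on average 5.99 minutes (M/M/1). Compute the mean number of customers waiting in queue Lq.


λ = 60/13.49 = 4.4477 /hr
μ = 60/5.99 = 10.0167 /hr
ρ = λ/μ = 4.4477/10.0167 = 0.4440
Lq = ρ²/(1−ρ) = 0.1972/0.5560 = 0.3546

Final: 0.3546


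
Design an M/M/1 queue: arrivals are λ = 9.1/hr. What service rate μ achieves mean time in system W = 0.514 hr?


W = 1/(μ−λ) ⇒ μ − λ = 1/W = 1/0.514 = 1.9455
μ = λ + 1/W = 9.1 + 1.9455 = 11.0455 per hr

Final: 11.0455 /hr


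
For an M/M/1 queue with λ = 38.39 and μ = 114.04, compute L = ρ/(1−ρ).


ρ = λ/μ = 38.39/114.04 = 0.3366
L = ρ/(1−ρ) = 0.3366/(1 − 0.3366) = 0.3366/0.6634 = 0.5075

Final: 0.5075


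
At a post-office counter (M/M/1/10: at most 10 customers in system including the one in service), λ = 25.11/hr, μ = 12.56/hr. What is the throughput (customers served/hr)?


ρ = 1.9992; P_K = (1−ρ)ρ^10/(1−ρ^11) = 0.500046
λ_eff = λ(1 − P_K) = 25.11·(1 − 0.500046) = 25.11·0.499954 = 12.5538 /hr

Final: 12.5538 /hr


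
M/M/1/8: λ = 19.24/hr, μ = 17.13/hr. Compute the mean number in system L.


ρ = 19.24/17.13 = 1.1232
L = ρ[1 − (K+1)ρ^K + Kρ^(K+1)] / [(1−ρ)(1−ρ^(K+1))]
Numerator: 1.1232·(1 − 9·2.532688 + 8·2.844653) = 1.081660
Denominator: (-0.1232)·(-1.844653) = 0.227216
L = 1.081660/0.227216 = 4.7605

Final: 4.7605


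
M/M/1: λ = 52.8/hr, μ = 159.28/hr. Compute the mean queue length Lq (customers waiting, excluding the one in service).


ρ = 52.8/159.28 = 0.3315
Lq = ρ²/(1−ρ) = 0.1099/0.6685 = 0.1644

Final: 0.1644


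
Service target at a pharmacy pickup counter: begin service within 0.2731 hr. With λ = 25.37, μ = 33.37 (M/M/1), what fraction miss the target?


ρ = 25.37/33.37 = 0.7603
P(Wq > t) = ρ·e^{−(μ−λ)t} = 0.7603·e^{−2.1848}
= 0.7603·0.112500 = 0.085530

Final: 0.085530


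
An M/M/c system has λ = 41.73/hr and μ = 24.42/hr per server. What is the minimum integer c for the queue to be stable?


Stability requires cμ > λ ⇔ c > λ/μ.
λ/μ = 41.73/24.42 = 1.7088
Minimum integer c = ⌊1.7088⌋ + 1 = 2
Check: 2·24.42 = 48.84 > 41.73, while 1·24.42 = 24.42 ≤ 41.73

Final: 2 servers


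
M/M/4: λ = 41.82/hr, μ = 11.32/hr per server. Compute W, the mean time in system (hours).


a = 3.6943; ρ = 0.9236; P₀ = 0.008231
Lq = P₀·a^c·ρ/(c!(1−ρ)²) = 10.10477
Wq = Lq/λ = 10.10477/41.82 = 0.24163 hr
W = Wq + 1/μ = 0.24163 + 0.08834 = 0.32996 hr

Final: 0.32996 hr


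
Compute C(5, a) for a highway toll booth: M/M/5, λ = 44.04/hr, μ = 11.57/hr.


a = λ/μ = 3.8064; ρ = a/5 = 0.7613
P₀ = 0.017276 (from M/M/c formula)
C(c,a) = [a^c/(c!(1−ρ))]·P₀ = [799.04227/(120·0.2387)]·0.017276
= 27.89319·0.017276 = 0.481896

Final: 0.481896


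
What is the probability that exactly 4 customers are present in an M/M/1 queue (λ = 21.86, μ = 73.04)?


ρ = 21.86/73.04 = 0.2993
P_n = (1−ρ)·ρ^n = (1 − 0.2993)·0.2993^4 = 0.7007·0.008023 = 0.005622

Final: 0.005622


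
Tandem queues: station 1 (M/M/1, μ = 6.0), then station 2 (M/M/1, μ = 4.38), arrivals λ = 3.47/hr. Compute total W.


Each node sees arrival rate λ = 3.47/hr (tandem ⇒ throughput preserved).
W₁ = 1/(μ₁−λ) = 1/(6.0−3.47) = 0.39526 hr
W₂ = 1/(μ₂−λ) = 1/(4.38−3.47) = 1.09890 hr
W_total = W₁ + W₂ = 0.39526 + 1.09890 = 1.49416 hr

Final: 1.49416 hr


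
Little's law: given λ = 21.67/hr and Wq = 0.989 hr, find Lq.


Lq = λWq = 21.67·0.989 = 21.4316

Final: 21.4316


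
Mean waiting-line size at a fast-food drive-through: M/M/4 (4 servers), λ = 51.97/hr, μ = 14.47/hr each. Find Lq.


a = λ/μ = 3.5916; ρ = a/4 = 0.8979
P₀ = 0.011539
Lq = P₀·a^c·ρ / (c!·(1−ρ)²) = 0.011539·166.39365·0.8979/(24·0.01043)
= 6.88972

Final: 6.88972


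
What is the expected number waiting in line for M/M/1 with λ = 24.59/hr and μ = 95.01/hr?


ρ = 24.59/95.01 = 0.2588
Lq = ρ²/(1−ρ) = 0.06699/0.7412 = 0.09038

Final: 0.09038


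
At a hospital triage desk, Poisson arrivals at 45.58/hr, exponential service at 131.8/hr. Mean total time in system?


W = 1/(μ−λ) = 1/(131.8 − 45.58) = 1/86.22 = 0.01160 hr

Final: 0.01160 hr


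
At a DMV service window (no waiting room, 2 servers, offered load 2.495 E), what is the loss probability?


B(c,a) = (a^c/c!) / Σ_{k=0}^{c} a^k/k!
a^2/2! = 3.112513
Σ terms (k=0..2): 1.00000 + 2.49500 + 3.11251 = 6.607513
B = 3.112513/6.607513 = 0.471057

Final: 0.471057


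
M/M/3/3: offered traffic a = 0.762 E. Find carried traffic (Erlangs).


B(3,0.762) = 0.034685 (Erlang-B)
Carried load = a(1 − B) = 0.762·(1 − 0.034685) = 0.762·0.965315 = 0.7356 E

Final: 0.7356 Erlangs


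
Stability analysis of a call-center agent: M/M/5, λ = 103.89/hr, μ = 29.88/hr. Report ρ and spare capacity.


Total capacity cμ = 5·29.88 = 149.40/hr
ρ = λ/(cμ) = 103.89/149.40 = 0.6954
Stable ⇔ ρ < 1: YES
Spare capacity = cμ − λ = 149.40 − 103.89 = 45.51/hr

Final: ρ = 0.6954; stable; margin = 45.51/hr


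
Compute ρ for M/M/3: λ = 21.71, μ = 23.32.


ρ = λ/(cμ) = 21.71/(3·23.32) = 21.71/69.96 = 0.3103

Final: 0.3103


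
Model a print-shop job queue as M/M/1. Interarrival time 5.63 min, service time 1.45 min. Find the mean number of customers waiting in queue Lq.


λ = 60/5.63 = 10.6572 /hr
μ = 60/1.45 = 41.3793 /hr
ρ = λ/μ = 10.6572/41.3793 = 0.2575
Lq = ρ²/(1−ρ) = 0.06633/0.7425 = 0.08934

Final: 0.08934


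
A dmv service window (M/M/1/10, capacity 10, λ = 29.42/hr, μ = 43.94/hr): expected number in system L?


ρ = 29.42/43.94 = 0.6695
L = ρ[1 − (K+1)ρ^K + Kρ^(K+1)] / [(1−ρ)(1−ρ^(K+1))]
Numerator: 0.6695·(1 − 11·0.018106 + 10·0.012123) = 0.617366
Denominator: (0.3305)·(0.987877) = 0.326445
L = 0.617366/0.326445 = 1.8912

Final: 1.8912


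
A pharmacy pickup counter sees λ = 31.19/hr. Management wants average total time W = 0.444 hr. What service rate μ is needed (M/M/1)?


W = 1/(μ−λ) ⇒ μ − λ = 1/W = 1/0.444 = 2.2523
μ = λ + 1/W = 31.19 + 2.2523 = 33.4423 per hr

Final: 33.4423 /hr


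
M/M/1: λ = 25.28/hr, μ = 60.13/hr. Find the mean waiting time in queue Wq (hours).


ρ = 25.28/60.13 = 0.4204
Wq = ρ/(μ−λ) = 0.4204/(60.13 − 25.28) = 0.4204/34.85 = 0.01206 hr

Final: 0.01206 hr


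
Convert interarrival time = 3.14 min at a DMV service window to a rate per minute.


λ = 1/(interarrival time) in consistent units.
1 minute = 1 min, so λ = 1/3.14 = 0.3185 per minute

Final: 0.3185 /min


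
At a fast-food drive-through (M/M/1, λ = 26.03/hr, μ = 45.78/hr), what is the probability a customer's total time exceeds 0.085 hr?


W ~ Exponential(μ−λ) for M/M/1.
μ − λ = 45.78 − 26.03 = 19.7500
P(W > t) = e^{−(μ−λ)t} = e^{−1.6788} = 0.186607

Final: 0.186607


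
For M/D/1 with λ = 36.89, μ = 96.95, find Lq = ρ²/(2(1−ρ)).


ρ = 36.89/96.95 = 0.3805
M/D/1: Lq = ρ²/(2(1−ρ)) = 0.1448/(2·0.6195) = 0.11686

Final: 0.11686


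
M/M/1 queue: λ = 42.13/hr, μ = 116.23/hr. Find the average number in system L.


ρ = λ/μ = 42.13/116.23 = 0.3625
L = ρ/(1−ρ) = 0.3625/(1 − 0.3625) = 0.3625/0.6375 = 0.5686

Final: 0.5686


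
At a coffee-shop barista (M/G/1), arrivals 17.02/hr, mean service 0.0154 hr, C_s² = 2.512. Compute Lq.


ρ = λ·E[S] = 17.02·0.0154 = 0.2621
Lq = ρ²(1+C_s²)/(2(1−ρ)) = 0.06870·(1+2.512)/(2·0.7379)
= 0.06870·3.5120/1.4758 = 0.16349

Final: 0.16349


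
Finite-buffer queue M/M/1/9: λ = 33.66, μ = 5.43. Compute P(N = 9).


ρ = λ/μ = 33.66/5.43 = 6.1989
P_K = (1−ρ)ρ^K/(1−ρ^(K+1)) = (-5.1989·13515388.638315)/(1 − 83780475.426458)
= -70265086.788143/-83780474.426458 = 0.838681

Final: 0.838681


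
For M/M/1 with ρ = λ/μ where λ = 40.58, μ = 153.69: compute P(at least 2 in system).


ρ = 40.58/153.69 = 0.2640
P(N ≥ n) = ρ^n = 0.2640^2 = 0.069716

Final: 0.069716


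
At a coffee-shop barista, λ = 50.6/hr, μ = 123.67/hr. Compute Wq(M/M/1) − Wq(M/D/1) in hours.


ρ = 50.6/123.67 = 0.4092
Wq(M/M/1) = ρ/(μ−λ) = 0.4092/73.07 = 0.005599 hr
Wq(M/D/1) = ρ/(2(μ−λ)) = 0.002800 hr
Savings = 0.005599 − 0.002800 = 0.002800 hr

Final: 0.002800 hr


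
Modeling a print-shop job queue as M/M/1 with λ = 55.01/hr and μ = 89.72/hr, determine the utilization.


ρ = λ/μ = 55.01/89.72 = 0.6131

Final: 0.6131


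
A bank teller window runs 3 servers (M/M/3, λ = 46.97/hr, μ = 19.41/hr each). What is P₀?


a = λ/μ = 46.97/19.41 = 2.4199; ρ = a/c = 0.8066
Σ_{k=0}^{2} a^k/k! (terms k=0..2) = 1.00000 + 2.41989 + 2.92793 = 6.34781
Tail: a^3/(3!(1−ρ)) = 14.17050/(6·0.1934) = 12.21356
P₀ = 1/(6.34781 + 12.21356) = 1/18.56137 = 0.053875

Final: 0.053875


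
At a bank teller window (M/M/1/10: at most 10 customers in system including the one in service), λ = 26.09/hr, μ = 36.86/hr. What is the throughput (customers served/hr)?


ρ = 0.7078; P_K = (1−ρ)ρ^10/(1−ρ^11) = 0.009433
λ_eff = λ(1 − P_K) = 26.09·(1 − 0.009433) = 26.09·0.990567 = 25.8439 /hr

Final: 25.8439 /hr


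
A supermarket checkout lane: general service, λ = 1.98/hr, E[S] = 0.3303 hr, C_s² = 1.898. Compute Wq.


ρ = λ·E[S] = 1.98·0.3303 = 0.6540
E[S²] = E[S]²(1+C_s²) = 0.3303²·(1+1.898) = 0.316166
Wq = λ·E[S²]/(2(1−ρ)) = 1.98·0.316166/(2·0.3460) = 0.90462 hr

Final: 0.90462 hr


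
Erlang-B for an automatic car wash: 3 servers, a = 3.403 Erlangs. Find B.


B(c,a) = (a^c/c!) / Σ_{k=0}^{c} a^k/k!
a^3/3! = 6.568022
Σ terms (k=0..3): 1.00000 + 3.40300 + 5.79020 + 6.56802 = 16.761226
B = 6.568022/16.761226 = 0.391858

Final: 0.391858


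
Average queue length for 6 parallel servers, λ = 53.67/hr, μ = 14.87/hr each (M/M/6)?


a = λ/μ = 3.6093; ρ = a/6 = 0.6015
P₀ = 0.025747
Lq = P₀·a^c·ρ / (c!·(1−ρ)²) = 0.025747·2210.66920·0.6015/(720·0.15877)
= 0.29952

Final: 0.29952


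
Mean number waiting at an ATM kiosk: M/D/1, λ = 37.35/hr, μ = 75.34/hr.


ρ = 37.35/75.34 = 0.4958
M/D/1: Lq = ρ²/(2(1−ρ)) = 0.2458/(2·0.5042) = 0.24370

Final: 0.24370


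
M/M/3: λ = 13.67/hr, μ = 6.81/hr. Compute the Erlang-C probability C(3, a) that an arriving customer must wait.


a = λ/μ = 2.0073; ρ = a/3 = 0.6691
P₀ = 0.109936 (from M/M/c formula)
C(c,a) = [a^c/(c!(1−ρ))]·P₀ = [8.08843/(6·0.3309)]·0.109936
= 4.07413·0.109936 = 0.447894

Final: 0.447894


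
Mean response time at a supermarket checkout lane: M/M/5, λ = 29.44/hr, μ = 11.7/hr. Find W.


a = 2.5162; ρ = 0.5032; P₀ = 0.078742
Lq = P₀·a^c·ρ/(c!(1−ρ)²) = 0.13499
Wq = Lq/λ = 0.13499/29.44 = 0.004585 hr
W = Wq + 1/μ = 0.004585 + 0.08547 = 0.09006 hr

Final: 0.09006 hr


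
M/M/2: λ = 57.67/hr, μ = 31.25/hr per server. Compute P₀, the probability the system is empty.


a = λ/μ = 57.67/31.25 = 1.8454; ρ = a/c = 0.9227
Σ_{k=0}^{1} a^k/k! (terms k=0..1) = 1.00000 + 1.84544 = 2.84544
Tail: a^2/(2!(1−ρ)) = 3.40565/(2·0.07728) = 22.03448
P₀ = 1/(2.84544 + 22.03448) = 1/24.87992 = 0.040193

Final: 0.040193


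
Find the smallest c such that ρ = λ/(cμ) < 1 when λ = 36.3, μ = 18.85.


Stability requires cμ > λ ⇔ c > λ/μ.
λ/μ = 36.3/18.85 = 1.9257
Minimum integer c = ⌊1.9257⌋ + 1 = 2
Check: 2·18.85 = 37.70 > 36.3, while 1·18.85 = 18.85 ≤ 36.3

Final: 2 servers


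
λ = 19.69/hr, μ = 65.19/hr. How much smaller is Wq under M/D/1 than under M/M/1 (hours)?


ρ = 19.69/65.19 = 0.3020
Wq(M/M/1) = ρ/(μ−λ) = 0.3020/45.50 = 0.006638 hr
Wq(M/D/1) = ρ/(2(μ−λ)) = 0.003319 hr
Savings = 0.006638 − 0.003319 = 0.003319 hr

Final: 0.003319 hr


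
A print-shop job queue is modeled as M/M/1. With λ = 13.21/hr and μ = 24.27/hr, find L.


ρ = λ/μ = 13.21/24.27 = 0.5443
L = ρ/(1−ρ) = 0.5443/(1 − 0.5443) = 0.5443/0.4557 = 1.1944

Final: 1.1944


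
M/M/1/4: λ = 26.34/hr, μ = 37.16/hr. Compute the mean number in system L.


ρ = 26.34/37.16 = 0.7088
L = ρ[1 − (K+1)ρ^K + Kρ^(K+1)] / [(1−ρ)(1−ρ^(K+1))]
Numerator: 0.7088·(1 − 5·0.252441 + 4·0.178937) = 0.321483
Denominator: (0.2912)·(0.821063) = 0.239072
L = 0.321483/0.239072 = 1.3447

Final: 1.3447


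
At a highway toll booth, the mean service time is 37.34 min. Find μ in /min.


μ = 1/(service time) in consistent units.
1 minute = 1 min, so μ = 1/37.34 = 0.02678 per minute

Final: 0.02678 /min


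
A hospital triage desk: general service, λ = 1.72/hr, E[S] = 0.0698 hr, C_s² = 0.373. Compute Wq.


ρ = λ·E[S] = 1.72·0.0698 = 0.1201
E[S²] = E[S]²(1+C_s²) = 0.0698²·(1+0.373) = 0.006689
Wq = λ·E[S²]/(2(1−ρ)) = 1.72·0.006689/(2·0.8799) = 0.006538 hr

Final: 0.006538 hr


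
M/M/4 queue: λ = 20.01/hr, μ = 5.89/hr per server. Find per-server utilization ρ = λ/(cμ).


ρ = λ/(cμ) = 20.01/(4·5.89) = 20.01/23.56 = 0.8493

Final: 0.8493


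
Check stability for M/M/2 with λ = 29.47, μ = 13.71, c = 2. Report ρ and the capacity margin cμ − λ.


Total capacity cμ = 2·13.71 = 27.42/hr
ρ = λ/(cμ) = 29.47/27.42 = 1.0748
Stable ⇔ ρ < 1: NO
Spare capacity = cμ − λ = 27.42 − 29.47 = -2.05/hr

Final: ρ = 1.0748; unstable; margin = -2.05/hr


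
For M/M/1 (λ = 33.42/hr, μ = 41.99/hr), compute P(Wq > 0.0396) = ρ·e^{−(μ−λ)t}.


ρ = 33.42/41.99 = 0.7959
P(Wq > t) = ρ·e^{−(μ−λ)t} = 0.7959·e^{−0.3394}
= 0.7959·0.712217 = 0.566857

Final: 0.566857


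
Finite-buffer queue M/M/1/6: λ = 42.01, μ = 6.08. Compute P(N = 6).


ρ = λ/μ = 42.01/6.08 = 6.9095
P_K = (1−ρ)ρ^K/(1−ρ^(K+1)) = (-5.9095·108816.465059)/(1 − 751871.660714)
= -643055.195654/-751870.660714 = 0.855274

Final: 0.855274


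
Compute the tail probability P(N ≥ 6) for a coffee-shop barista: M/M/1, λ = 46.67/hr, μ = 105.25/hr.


ρ = 46.67/105.25 = 0.4434
P(N ≥ n) = ρ^n = 0.4434^6 = 0.007601

Final: 0.007601


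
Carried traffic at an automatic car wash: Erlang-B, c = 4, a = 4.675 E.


B(4,4.675) = 0.371774 (Erlang-B)
Carried load = a(1 − B) = 4.675·(1 − 0.371774) = 4.675·0.628226 = 2.9370 E

Final: 2.9370 Erlangs


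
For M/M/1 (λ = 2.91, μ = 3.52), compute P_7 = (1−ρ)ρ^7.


ρ = 2.91/3.52 = 0.8267
P_n = (1−ρ)·ρ^n = (1 − 0.8267)·0.8267^7 = 0.1733·0.263908 = 0.045734

Final: 0.045734


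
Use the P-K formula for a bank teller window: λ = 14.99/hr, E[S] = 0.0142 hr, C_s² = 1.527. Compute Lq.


ρ = λ·E[S] = 14.99·0.0142 = 0.2129
Lq = ρ²(1+C_s²)/(2(1−ρ)) = 0.04531·(1+1.527)/(2·0.7871)
= 0.04531·2.5270/1.5743 = 0.07273

Final: 0.07273


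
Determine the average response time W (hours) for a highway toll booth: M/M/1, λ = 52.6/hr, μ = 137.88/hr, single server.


W = 1/(μ−λ) = 1/(137.88 − 52.6) = 1/85.28 = 0.01173 hr

Final: 0.01173 hr


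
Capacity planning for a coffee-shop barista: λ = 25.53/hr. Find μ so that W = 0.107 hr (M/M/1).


W = 1/(μ−λ) ⇒ μ − λ = 1/W = 1/0.107 = 9.3458
μ = λ + 1/W = 25.53 + 9.3458 = 34.8758 per hr

Final: 34.8758 /hr


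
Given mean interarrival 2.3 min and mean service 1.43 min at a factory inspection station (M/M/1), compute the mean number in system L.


λ = 60/2.3 = 26.0870 /hr
μ = 60/1.43 = 41.9580 /hr
ρ = λ/μ = 26.0870/41.9580 = 0.6217
L = ρ/(1−ρ) = 0.6217/0.3783 = 1.6437

Final: 1.6437


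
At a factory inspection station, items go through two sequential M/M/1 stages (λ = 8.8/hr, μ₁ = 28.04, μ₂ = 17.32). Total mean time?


Each node sees arrival rate λ = 8.8/hr (tandem ⇒ throughput preserved).
W₁ = 1/(μ₁−λ) = 1/(28.04−8.8) = 0.05198 hr
W₂ = 1/(μ₂−λ) = 1/(17.32−8.8) = 0.11737 hr
W_total = W₁ + W₂ = 0.05198 + 0.11737 = 0.16935 hr

Final: 0.16935 hr


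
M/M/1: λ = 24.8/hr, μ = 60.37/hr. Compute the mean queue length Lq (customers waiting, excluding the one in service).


ρ = 24.8/60.37 = 0.4108
Lq = ρ²/(1−ρ) = 0.1688/0.5892 = 0.2864

Final: 0.2864


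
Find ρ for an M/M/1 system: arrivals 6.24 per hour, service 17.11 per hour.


ρ = λ/μ = 6.24/17.11 = 0.3647

Final: 0.3647


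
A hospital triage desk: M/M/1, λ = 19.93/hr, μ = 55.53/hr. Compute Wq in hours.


ρ = 19.93/55.53 = 0.3589
Wq = ρ/(μ−λ) = 0.3589/(55.53 − 19.93) = 0.3589/35.60 = 0.01008 hr

Final: 0.01008 hr


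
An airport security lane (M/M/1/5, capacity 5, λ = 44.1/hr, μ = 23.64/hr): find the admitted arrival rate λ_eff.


ρ = 1.8655; P_K = (1−ρ)ρ^5/(1−ρ^6) = 0.475221
λ_eff = λ(1 − P_K) = 44.1·(1 − 0.475221) = 44.1·0.524779 = 23.1427 /hr

Final: 23.1427 /hr


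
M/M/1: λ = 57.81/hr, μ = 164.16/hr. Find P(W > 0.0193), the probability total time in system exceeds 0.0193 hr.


W ~ Exponential(μ−λ) for M/M/1.
μ − λ = 164.16 − 57.81 = 106.3500
P(W > t) = e^{−(μ−λ)t} = e^{−2.0526} = 0.128406

Final: 0.128406


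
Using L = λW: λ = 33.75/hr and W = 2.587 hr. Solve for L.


L = λW = 33.75·2.587 = 87.3113

Final: 87.3113


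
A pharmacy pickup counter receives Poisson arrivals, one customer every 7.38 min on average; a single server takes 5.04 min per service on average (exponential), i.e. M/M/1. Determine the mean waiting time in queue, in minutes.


λ = 60/7.38 = 8.1301 /hr
μ = 60/5.04 = 11.9048 /hr
ρ = λ/μ = 8.1301/11.9048 = 0.6829
Wq = ρ/(μ−λ) = 0.6829/(11.9048−8.1301) = 0.18092 hr
In minutes: 0.18092·60 = 10.855 min

Final: 10.855 min


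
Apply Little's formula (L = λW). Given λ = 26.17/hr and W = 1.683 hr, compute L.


L = λW = 26.17·1.683 = 44.0441

Final: 44.0441


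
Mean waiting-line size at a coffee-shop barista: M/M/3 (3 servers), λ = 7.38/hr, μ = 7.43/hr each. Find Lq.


a = λ/μ = 0.9933; ρ = a/3 = 0.3311
P₀ = 0.366203
Lq = P₀·a^c·ρ / (c!·(1−ρ)²) = 0.366203·0.97995·0.3311/(6·0.44744)
= 0.04426

Final: 0.04426


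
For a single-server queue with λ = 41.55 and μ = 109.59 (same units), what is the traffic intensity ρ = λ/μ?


ρ = λ/μ = 41.55/109.59 = 0.3791

Final: 0.3791


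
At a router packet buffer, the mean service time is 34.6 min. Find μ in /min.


μ = 1/(service time) in consistent units.
1 minute = 1 min, so μ = 1/34.6 = 0.02890 per minute

Final: 0.02890 /min


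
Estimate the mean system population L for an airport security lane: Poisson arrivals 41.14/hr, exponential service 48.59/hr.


ρ = λ/μ = 41.14/48.59 = 0.8467
L = ρ/(1−ρ) = 0.8467/(1 − 0.8467) = 0.8467/0.1533 = 5.5221

Final: 5.5221


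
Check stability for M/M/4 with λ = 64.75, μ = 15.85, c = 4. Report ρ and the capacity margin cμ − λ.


Total capacity cμ = 4·15.85 = 63.40/hr
ρ = λ/(cμ) = 64.75/63.40 = 1.0213
Stable ⇔ ρ < 1: NO
Spare capacity = cμ − λ = 63.40 − 64.75 = -1.35/hr

Final: ρ = 1.0213; unstable; margin = -1.35/hr


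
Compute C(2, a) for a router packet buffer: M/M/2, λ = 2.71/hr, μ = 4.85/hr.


a = λ/μ = 0.5588; ρ = a/2 = 0.2794
P₀ = 0.563255 (from M/M/c formula)
C(c,a) = [a^c/(c!(1−ρ))]·P₀ = [0.31222/(2·0.7206)]·0.563255
= 0.21663·0.563255 = 0.122018

Final: 0.122018


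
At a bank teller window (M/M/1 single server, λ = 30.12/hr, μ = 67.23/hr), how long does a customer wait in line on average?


ρ = 30.12/67.23 = 0.4480
Wq = ρ/(μ−λ) = 0.4480/(67.23 − 30.12) = 0.4480/37.11 = 0.01207 hr

Final: 0.01207 hr


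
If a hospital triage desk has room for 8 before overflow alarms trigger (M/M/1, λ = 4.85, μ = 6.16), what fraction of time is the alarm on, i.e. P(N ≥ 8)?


ρ = 4.85/6.16 = 0.7873
P(N ≥ n) = ρ^n = 0.7873^8 = 0.147669

Final: 0.147669


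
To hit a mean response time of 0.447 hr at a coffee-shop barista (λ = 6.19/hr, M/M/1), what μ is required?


W = 1/(μ−λ) ⇒ μ − λ = 1/W = 1/0.447 = 2.2371
μ = λ + 1/W = 6.19 + 2.2371 = 8.4271 per hr

Final: 8.4271 /hr


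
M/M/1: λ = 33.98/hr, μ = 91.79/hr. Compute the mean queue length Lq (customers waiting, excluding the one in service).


ρ = 33.98/91.79 = 0.3702
Lq = ρ²/(1−ρ) = 0.1370/0.6298 = 0.2176

Final: 0.2176


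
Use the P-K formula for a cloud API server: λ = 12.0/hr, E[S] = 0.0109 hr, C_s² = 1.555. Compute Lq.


ρ = λ·E[S] = 12.0·0.0109 = 0.1308
Lq = ρ²(1+C_s²)/(2(1−ρ)) = 0.01711·(1+1.555)/(2·0.8692)
= 0.01711·2.5550/1.7384 = 0.02515

Final: 0.02515


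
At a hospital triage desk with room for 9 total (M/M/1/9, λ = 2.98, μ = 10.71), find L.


ρ = 2.98/10.71 = 0.2782
L = ρ[1 − (K+1)ρ^K + Kρ^(K+1)] / [(1−ρ)(1−ρ^(K+1))]
Numerator: 0.2782·(1 − 10·0.000009996 + 9·0.000002781) = 0.278224
Denominator: (0.7218)·(0.999997) = 0.721753
L = 0.278224/0.721753 = 0.3855

Final: 0.3855


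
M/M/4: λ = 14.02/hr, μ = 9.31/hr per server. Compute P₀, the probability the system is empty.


a = λ/μ = 14.02/9.31 = 1.5059; ρ = a/c = 0.3765
Σ_{k=0}^{3} a^k/k! (terms k=0..3) = 1.00000 + 1.50591 + 1.13388 + 0.56917 = 4.20896
Tail: a^4/(4!(1−ρ)) = 5.14273/(24·0.6235) = 0.34366
P₀ = 1/(4.20896 + 0.34366) = 1/4.55262 = 0.219654

Final: 0.219654


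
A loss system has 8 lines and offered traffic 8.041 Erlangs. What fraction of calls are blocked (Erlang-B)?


B(c,a) = (a^c/c!) / Σ_{k=0}^{c} a^k/k!
a^8/8! = 433.470926
Σ terms (k=0..8): 1.00000 + 8.04100 + 32.32884 + 86.65207 + 174.19232 + 280.13609 + 375.42905 + 431.26071 + 433.47093 = 1822.511014
B = 433.470926/1822.511014 = 0.237843

Final: 0.237843


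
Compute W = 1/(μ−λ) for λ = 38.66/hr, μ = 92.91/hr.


W = 1/(μ−λ) = 1/(92.91 − 38.66) = 1/54.25 = 0.01843 hr

Final: 0.01843 hr


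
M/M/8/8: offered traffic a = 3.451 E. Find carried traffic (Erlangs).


B(8,3.451) = 0.015968 (Erlang-B)
Carried load = a(1 − B) = 3.451·(1 − 0.015968) = 3.451·0.984032 = 3.3959 E

Final: 3.3959 Erlangs


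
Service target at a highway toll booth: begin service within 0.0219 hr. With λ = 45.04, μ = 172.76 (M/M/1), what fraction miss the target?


ρ = 45.04/172.76 = 0.2607
P(Wq > t) = ρ·e^{−(μ−λ)t} = 0.2607·e^{−2.7971}
= 0.2607·0.060989 = 0.015900

Final: 0.015900


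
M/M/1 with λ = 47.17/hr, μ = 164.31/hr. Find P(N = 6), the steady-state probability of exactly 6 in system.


ρ = 47.17/164.31 = 0.2871
P_n = (1−ρ)·ρ^n = (1 − 0.2871)·0.2871^6 = 0.7129·0.0005598 = 0.0003991

Final: 0.0003991


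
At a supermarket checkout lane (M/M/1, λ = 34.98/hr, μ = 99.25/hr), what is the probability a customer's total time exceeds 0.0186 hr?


W ~ Exponential(μ−λ) for M/M/1.
μ − λ = 99.25 − 34.98 = 64.2700
P(W > t) = e^{−(μ−λ)t} = e^{−1.1954} = 0.302576

Final: 0.302576


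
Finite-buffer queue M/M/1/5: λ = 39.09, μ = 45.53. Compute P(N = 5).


ρ = λ/μ = 39.09/45.53 = 0.8586
P_K = (1−ρ)ρ^K/(1−ρ^(K+1)) = (0.1414·0.466488)/(1 − 0.400505)
= 0.065982/0.599495 = 0.110063

Final: 0.110063


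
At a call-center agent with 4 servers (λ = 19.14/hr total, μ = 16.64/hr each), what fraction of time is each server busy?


ρ = λ/(cμ) = 19.14/(4·16.64) = 19.14/66.56 = 0.2876

Final: 0.2876


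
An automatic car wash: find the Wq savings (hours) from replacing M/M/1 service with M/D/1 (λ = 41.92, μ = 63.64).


ρ = 41.92/63.64 = 0.6587
Wq(M/M/1) = ρ/(μ−λ) = 0.6587/21.72 = 0.03033 hr
Wq(M/D/1) = ρ/(2(μ−λ)) = 0.01516 hr
Savings = 0.03033 − 0.01516 = 0.01516 hr

Final: 0.01516 hr


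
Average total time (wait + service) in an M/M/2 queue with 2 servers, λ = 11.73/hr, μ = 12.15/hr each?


a = 0.9654; ρ = 0.4827; P₀ = 0.348876
Lq = P₀·a^c·ρ/(c!(1−ρ)²) = 0.29330
Wq = Lq/λ = 0.29330/11.73 = 0.02500 hr
W = Wq + 1/μ = 0.02500 + 0.08230 = 0.10731 hr

Final: 0.10731 hr


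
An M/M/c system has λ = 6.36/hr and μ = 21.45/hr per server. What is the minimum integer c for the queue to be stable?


Stability requires cμ > λ ⇔ c > λ/μ.
λ/μ = 6.36/21.45 = 0.2965
Minimum integer c = ⌊0.2965⌋ + 1 = 1
Check: 1·21.45 = 21.45 > 6.36, while 0·21.45 = 0.00 ≤ 6.36

Final: 1 servers


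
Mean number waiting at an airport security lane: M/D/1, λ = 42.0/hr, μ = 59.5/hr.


ρ = 42.0/59.5 = 0.7059
M/D/1: Lq = ρ²/(2(1−ρ)) = 0.4983/(2·0.2941) = 0.84706

Final: 0.84706


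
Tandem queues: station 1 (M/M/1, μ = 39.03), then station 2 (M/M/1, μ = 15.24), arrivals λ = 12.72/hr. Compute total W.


Each node sees arrival rate λ = 12.72/hr (tandem ⇒ throughput preserved).
W₁ = 1/(μ₁−λ) = 1/(39.03−12.72) = 0.03801 hr
W₂ = 1/(μ₂−λ) = 1/(15.24−12.72) = 0.39683 hr
W_total = W₁ + W₂ = 0.03801 + 0.39683 = 0.43483 hr

Final: 0.43483 hr


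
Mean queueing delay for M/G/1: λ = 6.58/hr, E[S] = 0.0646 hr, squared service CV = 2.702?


ρ = λ·E[S] = 6.58·0.0646 = 0.4251
E[S²] = E[S]²(1+C_s²) = 0.0646²·(1+2.702) = 0.015449
Wq = λ·E[S²]/(2(1−ρ)) = 6.58·0.015449/(2·0.5749) = 0.08841 hr

Final: 0.08841 hr


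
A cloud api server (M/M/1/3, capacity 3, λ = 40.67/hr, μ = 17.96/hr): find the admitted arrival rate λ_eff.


ρ = 2.2645; P_K = (1−ρ)ρ^3/(1−ρ^4) = 0.580472
λ_eff = λ(1 − P_K) = 40.67·(1 − 0.580472) = 40.67·0.419528 = 17.0622 /hr

Final: 17.0622 /hr


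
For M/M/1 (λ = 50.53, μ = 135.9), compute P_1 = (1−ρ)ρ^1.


ρ = 50.53/135.9 = 0.3718
P_n = (1−ρ)·ρ^n = (1 − 0.3718)·0.3718^1 = 0.6282·0.371818 = 0.233569

Final: 0.233569


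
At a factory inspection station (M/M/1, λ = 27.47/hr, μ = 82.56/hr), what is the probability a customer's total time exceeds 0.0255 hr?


W ~ Exponential(μ−λ) for M/M/1.
μ − λ = 82.56 − 27.47 = 55.0900
P(W > t) = e^{−(μ−λ)t} = e^{−1.4048} = 0.245417

Final: 0.245417


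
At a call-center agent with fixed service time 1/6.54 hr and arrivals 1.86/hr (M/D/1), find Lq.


ρ = 1.86/6.54 = 0.2844
M/D/1: Lq = ρ²/(2(1−ρ)) = 0.08089/(2·0.7156) = 0.05652

Final: 0.05652


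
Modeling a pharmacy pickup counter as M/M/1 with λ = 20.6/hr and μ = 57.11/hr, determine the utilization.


ρ = λ/μ = 20.6/57.11 = 0.3607

Final: 0.3607


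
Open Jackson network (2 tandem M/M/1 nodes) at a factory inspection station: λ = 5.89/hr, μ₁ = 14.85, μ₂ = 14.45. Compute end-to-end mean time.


Each node sees arrival rate λ = 5.89/hr (tandem ⇒ throughput preserved).
W₁ = 1/(μ₁−λ) = 1/(14.85−5.89) = 0.11161 hr
W₂ = 1/(μ₂−λ) = 1/(14.45−5.89) = 0.11682 hr
W_total = W₁ + W₂ = 0.11161 + 0.11682 = 0.22843 hr

Final: 0.22843 hr


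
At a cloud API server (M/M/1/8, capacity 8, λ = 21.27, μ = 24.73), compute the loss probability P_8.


ρ = λ/μ = 21.27/24.73 = 0.8601
P_K = (1−ρ)ρ^K/(1−ρ^(K+1)) = (0.1399·0.299466)/(1 − 0.257567)
= 0.041899/0.742433 = 0.056434

Final: 0.056434


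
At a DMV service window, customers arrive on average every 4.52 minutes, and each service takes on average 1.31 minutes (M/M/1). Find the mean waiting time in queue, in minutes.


λ = 60/4.52 = 13.2743 /hr
μ = 60/1.31 = 45.8015 /hr
ρ = λ/μ = 13.2743/45.8015 = 0.2898
Wq = ρ/(μ−λ) = 0.2898/(45.8015−13.2743) = 0.008910 hr
In minutes: 0.008910·60 = 0.5346 min

Final: 0.5346 min


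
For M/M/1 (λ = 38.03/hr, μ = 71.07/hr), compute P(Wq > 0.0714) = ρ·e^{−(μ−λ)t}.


ρ = 38.03/71.07 = 0.5351
P(Wq > t) = ρ·e^{−(μ−λ)t} = 0.5351·e^{−2.3591}
= 0.5351·0.094509 = 0.050573

Final: 0.050573


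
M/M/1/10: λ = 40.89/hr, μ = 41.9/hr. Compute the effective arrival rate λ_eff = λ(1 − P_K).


ρ = 0.9759; P_K = (1−ρ)ρ^10/(1−ρ^11) = 0.080229
λ_eff = λ(1 − P_K) = 40.89·(1 − 0.080229) = 40.89·0.919771 = 37.6094 /hr

Final: 37.6094 /hr


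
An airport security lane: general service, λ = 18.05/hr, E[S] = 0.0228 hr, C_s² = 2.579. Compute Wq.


ρ = λ·E[S] = 18.05·0.0228 = 0.4115
E[S²] = E[S]²(1+C_s²) = 0.0228²·(1+2.579) = 0.001861
Wq = λ·E[S²]/(2(1−ρ)) = 18.05·0.001861/(2·0.5885) = 0.02853 hr

Final: 0.02853 hr


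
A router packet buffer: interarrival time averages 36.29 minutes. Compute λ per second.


λ = 1/(interarrival time) in consistent units.
1 second = 0.0166667 min, so λ = 0.0166667/36.29 = 0.0004593 per second

Final: 0.0004593 /sec


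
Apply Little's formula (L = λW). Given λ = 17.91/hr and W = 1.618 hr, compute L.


L = λW = 17.91·1.618 = 28.9784

Final: 28.9784


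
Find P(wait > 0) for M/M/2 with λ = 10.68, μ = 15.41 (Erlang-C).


a = λ/μ = 0.6931; ρ = a/2 = 0.3465
P₀ = 0.485301 (from M/M/c formula)
C(c,a) = [a^c/(c!(1−ρ))]·P₀ = [0.48033/(2·0.6535)]·0.485301
= 0.36752·0.485301 = 0.178358

Final: 0.178358


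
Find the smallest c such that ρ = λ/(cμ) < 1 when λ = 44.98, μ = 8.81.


Stability requires cμ > λ ⇔ c > λ/μ.
λ/μ = 44.98/8.81 = 5.1056
Minimum integer c = ⌊5.1056⌋ + 1 = 6
Check: 6·8.81 = 52.86 > 44.98, while 5·8.81 = 44.05 ≤ 44.98

Final: 6 servers


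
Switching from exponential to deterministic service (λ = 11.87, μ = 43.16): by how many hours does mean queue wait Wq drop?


ρ = 11.87/43.16 = 0.2750
Wq(M/M/1) = ρ/(μ−λ) = 0.2750/31.29 = 0.008789 hr
Wq(M/D/1) = ρ/(2(μ−λ)) = 0.004395 hr
Savings = 0.008789 − 0.004395 = 0.004395 hr

Final: 0.004395 hr
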